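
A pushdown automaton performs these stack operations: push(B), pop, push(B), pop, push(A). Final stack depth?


Tracing stack operations:
  push(B) -> stack = [B], depth=1
  pop -> removed B, stack = [], depth=0
  push(B) -> stack = [B], depth=1
  pop -> removed B, stack = [], depth=0
  push(A) -> stack = [A], depth=1
Final depth = 1

1


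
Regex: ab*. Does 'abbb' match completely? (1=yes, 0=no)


Pattern: ab*
String: 'abbb'
Pattern requires: exactly one 'a' followed by zero or more 'b's
First char is 'a' -> OK
Rest 'bbb': all b's? Yes
Result: 1

1


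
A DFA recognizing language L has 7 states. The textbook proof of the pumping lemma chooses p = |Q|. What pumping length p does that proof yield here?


Pumping lemma for regular languages (standard proof):
Take p = |Q|, the number of DFA states.
Any string of length >= |Q| passes through |Q|+1 states while reading its first |Q| symbols,
so by pigeonhole some state repeats, giving the loop that can be pumped.
Here |Q| = 7
Therefore the proof uses p = 7

7


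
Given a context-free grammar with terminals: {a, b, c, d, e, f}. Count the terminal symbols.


Terminal symbols: a, b, c, d, e, f
Counting each: a (#1), b (#2), c (#3), d (#4), e (#5), f (#6)
Total = 6

6


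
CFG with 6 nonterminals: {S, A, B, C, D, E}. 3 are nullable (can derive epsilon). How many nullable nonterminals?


Nonterminals: {S, A, B, C, D, E}
A nonterminal is nullable if it can derive epsilon
Counting nullable nonterminals: 3
Total nullable = 3

3


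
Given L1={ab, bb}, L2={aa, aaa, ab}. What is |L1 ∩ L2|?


L1 = {ab, bb}
L2 = {aa, aaa, ab}
Checking each string in L1 against L2:
  'ab': in L2? Yes
  'bb': in L2? No
Intersection = {ab}
|L1 ∩ L2| = 1

1


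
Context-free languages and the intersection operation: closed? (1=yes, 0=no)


CFL closure properties:
  Closed under: union, concatenation, Kleene star
  NOT closed under: intersection, complement
Operation 'intersection' is in not-closed list -> No (not closed)

0


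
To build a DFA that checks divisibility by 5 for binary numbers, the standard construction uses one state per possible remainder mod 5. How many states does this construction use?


Divisibility by 5 is tracked via the remainder mod 5: 0, 1, ..., 4
The construction assigns one state to each remainder
Number of remainders = 5

5


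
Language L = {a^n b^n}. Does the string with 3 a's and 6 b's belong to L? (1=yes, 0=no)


Language requires equal numbers of a's and b's
PDA pushes for each 'a', pops for each 'b'
Number of a's = 3
Number of b's = 6
3 != 6 -> Reject

0


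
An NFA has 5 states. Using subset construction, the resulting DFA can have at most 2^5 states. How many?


NFA has 5 states
Subset construction: each DFA state = subset of NFA states
Maximum subsets = 2^5
2^5 = 32

32


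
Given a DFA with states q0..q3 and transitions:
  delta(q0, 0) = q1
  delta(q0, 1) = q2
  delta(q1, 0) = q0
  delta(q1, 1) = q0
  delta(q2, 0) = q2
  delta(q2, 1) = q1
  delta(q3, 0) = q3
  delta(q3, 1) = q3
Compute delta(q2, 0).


Looking up transition function:
delta(q2, 0) in the table
Row: q2, Column: 0
Result: q2

q2


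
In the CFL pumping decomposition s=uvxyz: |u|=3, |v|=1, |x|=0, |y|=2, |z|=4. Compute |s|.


|s| = |u| + |v| + |x| + |y| + |z|
= 3 + 1 + 0 + 2 + 4
= 4 + 0 + 6
= 4 + 6
= 10

10


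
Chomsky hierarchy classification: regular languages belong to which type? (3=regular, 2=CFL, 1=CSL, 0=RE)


Chomsky hierarchy levels:
  Type 3: Regular (DFA/NFA/regex)
  Type 2: Context-free (PDA)
  Type 1: Context-sensitive
  Type 0: Recursively enumerable (TM)
'regular' corresponds to Type 3

3


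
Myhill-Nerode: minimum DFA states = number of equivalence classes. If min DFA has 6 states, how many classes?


Myhill-Nerode theorem:
Number of equivalence classes = number of states in minimal DFA
Minimal DFA states = 6
Therefore equivalence classes = 6

6


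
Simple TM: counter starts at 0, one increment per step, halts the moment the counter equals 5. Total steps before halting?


Counter starts at 0. Counting sequence:
  Step 1: counter = 1
  Step 2: counter = 2
  Step 3: counter = 3
  Step 4: counter = 4
  Step 5: counter = 5
Counter reached 5 -> halt
Total steps = 5

5


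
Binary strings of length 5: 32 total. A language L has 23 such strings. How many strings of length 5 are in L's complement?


Alphabet: {0,1}
String length: 5
Total strings of length 5 = 2^5 = 32
Strings in L = 23
Complement = total - |L|
= 32 - 23
= 9

9


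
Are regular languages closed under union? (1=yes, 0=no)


Regular languages are closed under:
- Union (DFA product construction)
- Intersection (DFA product construction)
- Complement (swap accept/reject states)
- Concatenation (NFA construction)
- Kleene star (NFA construction)
union is in this list
Therefore: closed

1


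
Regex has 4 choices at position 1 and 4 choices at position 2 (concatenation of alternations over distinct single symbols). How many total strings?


First group: 4 alternatives
Second group: 4 alternatives
Concatenation: each choice from group 1 pairs with each from group 2
Total = 4 x 4 = 16

16


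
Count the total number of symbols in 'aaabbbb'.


String: 'aaabbbb'
Counting characters:
  'a' appears 3 time(s)
  'b' appears 4 time(s)
Total length = 3 + 4 = 7

7


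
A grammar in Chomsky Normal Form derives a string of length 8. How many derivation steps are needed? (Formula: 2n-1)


Chomsky Normal Form derivation:
String length n = 8
Each step either:
  - Splits a nonterminal into two (n-1 such steps)
  - Converts a nonterminal to terminal (n such steps)
Total = (n-1) + n = 2n - 1
= 2(8) - 1
= 16 - 1
= 15

15


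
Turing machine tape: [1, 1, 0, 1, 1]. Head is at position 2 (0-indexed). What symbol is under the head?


Tape: [1, 1, 0, 1, 1]
Positions: 0 1 2 3 4
Values:    1 1 0 1 1
Head at position 2
tape[2] = 0

0


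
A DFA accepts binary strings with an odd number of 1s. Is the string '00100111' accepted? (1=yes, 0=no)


DFA has 2 states: q_even (start, accept=no) and q_odd
Processing string '00100111' character by character:
  Position 0: read '0', 1-count=0 -> q_even (no change)
  Position 1: read '0', 1-count=0 -> q_even (no change)
  Position 2: read '1', 1-count=1 -> q_odd
  Position 3: read '0', 1-count=1 -> q_odd (no change)
  Position 4: read '0', 1-count=1 -> q_odd (no change)
  Position 5: read '1', 1-count=2 -> q_even
  Position 6: read '1', 1-count=3 -> q_odd
  Position 7: read '1', 1-count=4 -> q_even
Final state: q_even, total 1s = 4 (even); the DFA requires an odd count -> reject

0


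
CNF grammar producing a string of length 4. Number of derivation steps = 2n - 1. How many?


Chomsky Normal Form derivation:
String length n = 4
Each step either:
  - Splits a nonterminal into two (n-1 such steps)
  - Converts a nonterminal to terminal (n such steps)
Total = (n-1) + n = 2n - 1
= 2(4) - 1
= 8 - 1
= 7

7


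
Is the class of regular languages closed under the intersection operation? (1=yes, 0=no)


Regular languages are closed under:
- Union (DFA product construction)
- Intersection (DFA product construction)
- Complement (swap accept/reject states)
- Concatenation (NFA construction)
- Kleene star (NFA construction)
intersection is in this list
Therefore: closed

1


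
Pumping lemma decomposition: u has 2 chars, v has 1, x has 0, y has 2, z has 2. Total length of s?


|s| = |u| + |v| + |x| + |y| + |z|
= 2 + 1 + 0 + 2 + 2
= 3 + 0 + 4
= 3 + 4
= 7

7


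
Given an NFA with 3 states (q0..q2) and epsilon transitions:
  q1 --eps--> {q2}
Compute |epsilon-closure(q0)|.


Starting from q0
Initialize closure = {q0}
q0 has no outgoing epsilon transitions -> nothing to add
Final closure: {q0}
Size = 1

1


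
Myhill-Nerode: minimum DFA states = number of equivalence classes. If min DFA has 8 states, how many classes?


Myhill-Nerode theorem:
Number of equivalence classes = number of states in minimal DFA
Minimal DFA states = 8
Therefore equivalence classes = 8

8


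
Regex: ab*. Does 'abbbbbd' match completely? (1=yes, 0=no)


Pattern: ab*
String: 'abbbbbd'
Pattern requires: exactly one 'a' followed by zero or more 'b's
First char is 'a' -> OK
Rest 'bbbbbd': all b's? No
Result: 0

0


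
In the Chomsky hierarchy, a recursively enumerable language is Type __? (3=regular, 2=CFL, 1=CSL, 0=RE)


Chomsky hierarchy levels:
  Type 3: Regular (DFA/NFA/regex)
  Type 2: Context-free (PDA)
  Type 1: Context-sensitive
  Type 0: Recursively enumerable (TM)
'recursively enumerable' corresponds to Type 0

0


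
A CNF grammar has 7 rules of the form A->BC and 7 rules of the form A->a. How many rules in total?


CNF allows two rule forms:
  A -> BC (binary): 7 rules
  A -> a (terminal): 7 rules
Total = 7 + 7 = 14

14


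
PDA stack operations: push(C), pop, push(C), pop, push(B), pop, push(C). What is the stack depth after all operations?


Tracing stack operations:
  push(C) -> stack = [C], depth=1
  pop -> removed C, stack = [], depth=0
  push(C) -> stack = [C], depth=1
  pop -> removed C, stack = [], depth=0
  push(B) -> stack = [B], depth=1
  pop -> removed B, stack = [], depth=0
  push(C) -> stack = [C], depth=1
Final depth = 1

1


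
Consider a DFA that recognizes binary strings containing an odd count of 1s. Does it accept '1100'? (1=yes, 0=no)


DFA has 2 states: q_even (start, accept=no) and q_odd
Processing string '1100' character by character:
  Position 0: read '1', 1-count=1 -> q_odd
  Position 1: read '1', 1-count=2 -> q_even
  Position 2: read '0', 1-count=2 -> q_even (no change)
  Position 3: read '0', 1-count=2 -> q_even (no change)
Final state: q_even, total 1s = 2 (even); the DFA requires an odd count -> reject

0


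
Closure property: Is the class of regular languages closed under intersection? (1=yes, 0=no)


Regular languages are closed under all standard operations:
- Union: Yes (product construction)
- Intersection: Yes (product construction)
- Complement: Yes (swap accept/reject)
- Concatenation: Yes (NFA construction)
Operation: intersection -> Closed

1


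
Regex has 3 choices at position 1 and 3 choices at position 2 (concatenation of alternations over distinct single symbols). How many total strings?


First group: 3 alternatives
Second group: 3 alternatives
Concatenation: each choice from group 1 pairs with each from group 2
Total = 3 x 3 = 9

9


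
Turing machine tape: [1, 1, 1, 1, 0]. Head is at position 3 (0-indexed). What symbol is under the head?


Tape: [1, 1, 1, 1, 0]
Positions: 0 1 2 3 4
Values:    1 1 1 1 0
Head at position 3
tape[3] = 1

1


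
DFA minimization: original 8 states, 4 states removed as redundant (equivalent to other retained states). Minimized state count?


Original DFA: 8 states
Redundant states removed: 4
Minimized states = original - removed
= 8 - 4
= 4

4


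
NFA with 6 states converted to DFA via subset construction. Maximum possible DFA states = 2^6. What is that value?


NFA has 6 states
Subset construction: each DFA state = subset of NFA states
Maximum subsets = 2^6
2^6 = 64

64


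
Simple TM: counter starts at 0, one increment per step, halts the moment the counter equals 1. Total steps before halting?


Counter starts at 0. Counting sequence:
  Step 1: counter = 1
Counter reached 1 -> halt
Total steps = 1

1


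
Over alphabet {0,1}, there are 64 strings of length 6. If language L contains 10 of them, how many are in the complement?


Alphabet: {0,1}
String length: 6
Total strings of length 6 = 2^6 = 64
Strings in L = 10
Complement = total - |L|
= 64 - 10
= 54

54


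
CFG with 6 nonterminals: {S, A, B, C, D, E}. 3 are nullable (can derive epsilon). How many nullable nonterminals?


Nonterminals: {S, A, B, C, D, E}
A nonterminal is nullable if it can derive epsilon
Counting nullable nonterminals: 3
Total nullable = 3

3


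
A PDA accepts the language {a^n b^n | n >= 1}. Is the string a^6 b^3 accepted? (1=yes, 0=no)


Language requires equal numbers of a's and b's
PDA pushes for each 'a', pops for each 'b'
Number of a's = 6
Number of b's = 3
6 != 3 -> Reject

0


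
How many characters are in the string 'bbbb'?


String: 'bbbb'
Counting characters:
  'b' appears 4 time(s)
Total length = 0 + 4 = 4

4


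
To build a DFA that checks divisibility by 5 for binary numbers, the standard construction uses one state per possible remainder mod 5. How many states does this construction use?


Divisibility by 5 is tracked via the remainder mod 5: 0, 1, ..., 4
The construction assigns one state to each remainder
Number of remainders = 5

5


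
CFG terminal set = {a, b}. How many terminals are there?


Terminal symbols: a, b
Counting each: a (#1), b (#2)
Total = 2

2


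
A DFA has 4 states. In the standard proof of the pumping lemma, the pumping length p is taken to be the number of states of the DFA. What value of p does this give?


Pumping lemma for regular languages (standard proof):
Take p = |Q|, the number of DFA states.
Any string of length >= |Q| passes through |Q|+1 states while reading its first |Q| symbols,
so by pigeonhole some state repeats, giving the loop that can be pumped.
Here |Q| = 4
Therefore the proof uses p = 4

4


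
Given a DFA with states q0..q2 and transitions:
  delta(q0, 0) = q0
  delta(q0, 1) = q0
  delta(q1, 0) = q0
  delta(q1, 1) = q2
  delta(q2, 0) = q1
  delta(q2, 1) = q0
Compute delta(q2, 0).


Looking up transition function:
delta(q2, 0) in the table
Row: q2, Column: 0
Result: q1

q1


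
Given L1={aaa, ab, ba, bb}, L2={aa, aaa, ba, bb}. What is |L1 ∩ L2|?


L1 = {aaa, ab, ba, bb}
L2 = {aa, aaa, ba, bb}
Checking each string in L1 against L2:
  'aaa': in L2? Yes
  'ab': in L2? No
  'ba': in L2? Yes
  'bb': in L2? Yes
Intersection = {aaa, ba, bb}
|L1 ∩ L2| = 3

3


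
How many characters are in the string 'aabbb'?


String: 'aabbb'
Counting characters:
  'a' appears 2 time(s)
  'b' appears 3 time(s)
Total length = 2 + 3 = 5

5


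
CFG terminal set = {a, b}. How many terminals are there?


Terminal symbols: a, b
Counting each: a (#1), b (#2)
Total = 2

2


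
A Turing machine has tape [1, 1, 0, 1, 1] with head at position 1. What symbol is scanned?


Tape: [1, 1, 0, 1, 1]
Positions: 0 1 2 3 4
Values:    1 1 0 1 1
Head at position 1
tape[1] = 1

1


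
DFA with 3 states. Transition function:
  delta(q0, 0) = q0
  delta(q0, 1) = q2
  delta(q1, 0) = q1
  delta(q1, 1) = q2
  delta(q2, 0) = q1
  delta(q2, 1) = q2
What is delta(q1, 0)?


Looking up transition function:
delta(q1, 0) in the table
Row: q1, Column: 0
Result: q1

q1


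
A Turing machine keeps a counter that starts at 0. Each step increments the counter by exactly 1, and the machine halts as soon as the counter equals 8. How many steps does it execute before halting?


Counter starts at 0. Counting sequence:
  Step 1: counter = 1
  Step 2: counter = 2
  Step 3: counter = 3
  Step 4: counter = 4
  Step 5: counter = 5
  Step 6: counter = 6
  Step 7: counter = 7
  Step 8: counter = 8
Counter reached 8 -> halt
Total steps = 8

8


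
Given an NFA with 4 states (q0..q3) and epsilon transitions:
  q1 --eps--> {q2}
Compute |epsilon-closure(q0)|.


Starting from q0
Initialize closure = {q0}
q0 has no outgoing epsilon transitions -> nothing to add
Final closure: {q0}
Size = 1

1


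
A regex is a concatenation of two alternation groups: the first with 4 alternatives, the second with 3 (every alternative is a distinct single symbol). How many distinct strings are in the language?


First group: 4 alternatives
Second group: 3 alternatives
Concatenation: each choice from group 1 pairs with each from group 2
Total = 4 x 3 = 12

12


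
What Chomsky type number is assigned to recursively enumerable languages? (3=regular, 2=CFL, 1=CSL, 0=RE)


Chomsky hierarchy levels:
  Type 3: Regular (DFA/NFA/regex)
  Type 2: Context-free (PDA)
  Type 1: Context-sensitive
  Type 0: Recursively enumerable (TM)
'recursively enumerable' corresponds to Type 0

0


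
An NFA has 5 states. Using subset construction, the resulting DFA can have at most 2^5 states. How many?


NFA has 5 states
Subset construction: each DFA state = subset of NFA states
Maximum subsets = 2^5
2^5 = 32

32


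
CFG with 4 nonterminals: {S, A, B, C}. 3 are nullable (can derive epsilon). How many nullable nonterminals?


Nonterminals: {S, A, B, C}
A nonterminal is nullable if it can derive epsilon
Counting nullable nonterminals: 3
Total nullable = 3

3


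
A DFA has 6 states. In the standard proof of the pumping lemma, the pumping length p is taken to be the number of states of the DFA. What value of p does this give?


Pumping lemma for regular languages (standard proof):
Take p = |Q|, the number of DFA states.
Any string of length >= |Q| passes through |Q|+1 states while reading its first |Q| symbols,
so by pigeonhole some state repeats, giving the loop that can be pumped.
Here |Q| = 6
Therefore the proof uses p = 6

6


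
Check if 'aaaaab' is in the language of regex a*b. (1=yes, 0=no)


Pattern: a*b
String: 'aaaaab'
Pattern requires: zero or more 'a's followed by exactly one 'b'
Found 5 leading 'a's
Remaining: 'b'
Remaining is exactly 'b' -> match
Result: 1

1


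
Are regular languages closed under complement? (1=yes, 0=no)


Regular languages are closed under:
- Union (DFA product construction)
- Intersection (DFA product construction)
- Complement (swap accept/reject states)
- Concatenation (NFA construction)
- Kleene star (NFA construction)
complement is in this list
Therefore: closed

1


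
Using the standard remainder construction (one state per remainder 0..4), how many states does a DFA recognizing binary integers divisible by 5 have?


Divisibility by 5 is tracked via the remainder mod 5: 0, 1, ..., 4
The construction assigns one state to each remainder
Number of remainders = 5

5


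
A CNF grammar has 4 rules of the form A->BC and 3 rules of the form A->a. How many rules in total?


CNF allows two rule forms:
  A -> BC (binary): 4 rules
  A -> a (terminal): 3 rules
Total = 4 + 3 = 7

7


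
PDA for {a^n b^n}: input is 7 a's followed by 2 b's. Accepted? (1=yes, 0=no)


Language requires equal numbers of a's and b's
PDA pushes for each 'a', pops for each 'b'
Number of a's = 7
Number of b's = 2
7 != 2 -> Reject

0


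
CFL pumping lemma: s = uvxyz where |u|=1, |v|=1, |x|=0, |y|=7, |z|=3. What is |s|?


|s| = |u| + |v| + |x| + |y| + |z|
= 1 + 1 + 0 + 7 + 3
= 2 + 0 + 10
= 2 + 10
= 12

12


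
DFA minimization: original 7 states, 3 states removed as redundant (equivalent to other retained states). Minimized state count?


Original DFA: 7 states
Redundant states removed: 3
Minimized states = original - removed
= 7 - 3
= 4

4


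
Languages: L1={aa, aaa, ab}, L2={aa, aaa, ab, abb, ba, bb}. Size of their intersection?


L1 = {aa, aaa, ab}
L2 = {aa, aaa, ab, abb, ba, bb}
Checking each string in L1 against L2:
  'aa': in L2? Yes
  'aaa': in L2? Yes
  'ab': in L2? Yes
Intersection = {aa, aaa, ab}
|L1 ∩ L2| = 3

3


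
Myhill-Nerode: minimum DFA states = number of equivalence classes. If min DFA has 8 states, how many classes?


Myhill-Nerode theorem:
Number of equivalence classes = number of states in minimal DFA
Minimal DFA states = 8
Therefore equivalence classes = 8

8


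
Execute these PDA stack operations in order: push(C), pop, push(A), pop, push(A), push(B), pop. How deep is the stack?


Tracing stack operations:
  push(C) -> stack = [C], depth=1
  pop -> removed C, stack = [], depth=0
  push(A) -> stack = [A], depth=1
  pop -> removed A, stack = [], depth=0
  push(A) -> stack = [A], depth=1
  push(B) -> stack = [A,B], depth=2
  pop -> removed B, stack = [A], depth=1
Final depth = 1

1


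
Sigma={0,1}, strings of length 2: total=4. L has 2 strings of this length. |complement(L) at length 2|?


Alphabet: {0,1}
String length: 2
Total strings of length 2 = 2^2 = 4
Strings in L = 2
Complement = total - |L|
= 4 - 2
= 2

2


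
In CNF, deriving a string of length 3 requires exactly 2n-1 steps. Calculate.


Chomsky Normal Form derivation:
String length n = 3
Each step either:
  - Splits a nonterminal into two (n-1 such steps)
  - Converts a nonterminal to terminal (n such steps)
Total = (n-1) + n = 2n - 1
= 2(3) - 1
= 6 - 1
= 5

5


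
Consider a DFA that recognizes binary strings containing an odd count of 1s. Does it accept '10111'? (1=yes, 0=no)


DFA has 2 states: q_even (start, accept=no) and q_odd
Processing string '10111' character by character:
  Position 0: read '1', 1-count=1 -> q_odd
  Position 1: read '0', 1-count=1 -> q_odd (no change)
  Position 2: read '1', 1-count=2 -> q_even
  Position 3: read '1', 1-count=3 -> q_odd
  Position 4: read '1', 1-count=4 -> q_even
Final state: q_even, total 1s = 4 (even); the DFA requires an odd count -> reject

0


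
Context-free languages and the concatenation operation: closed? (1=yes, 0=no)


CFL closure properties:
  Closed under: union, concatenation, Kleene star
  NOT closed under: intersection, complement
Operation 'concatenation' is in closed list -> Yes (closed)

1


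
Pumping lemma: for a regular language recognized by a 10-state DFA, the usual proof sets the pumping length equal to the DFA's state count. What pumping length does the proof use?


Pumping lemma for regular languages (standard proof):
Take p = |Q|, the number of DFA states.
Any string of length >= |Q| passes through |Q|+1 states while reading its first |Q| symbols,
so by pigeonhole some state repeats, giving the loop that can be pumped.
Here |Q| = 10
Therefore the proof uses p = 10

10


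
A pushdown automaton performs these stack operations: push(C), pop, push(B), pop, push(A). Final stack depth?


Tracing stack operations:
  push(C) -> stack = [C], depth=1
  pop -> removed C, stack = [], depth=0
  push(B) -> stack = [B], depth=1
  pop -> removed B, stack = [], depth=0
  push(A) -> stack = [A], depth=1
Final depth = 1

1


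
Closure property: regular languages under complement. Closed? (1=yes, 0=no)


Regular languages are closed under:
- Union (DFA product construction)
- Intersection (DFA product construction)
- Complement (swap accept/reject states)
- Concatenation (NFA construction)
- Kleene star (NFA construction)
complement is in this list
Therefore: closed

1


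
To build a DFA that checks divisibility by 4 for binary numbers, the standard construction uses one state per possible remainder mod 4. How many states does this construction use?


Divisibility by 4 is tracked via the remainder mod 4: 0, 1, ..., 3
The construction assigns one state to each remainder
Number of remainders = 4

4


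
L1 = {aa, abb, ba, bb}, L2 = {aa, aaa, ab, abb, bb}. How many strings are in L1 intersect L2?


L1 = {aa, abb, ba, bb}
L2 = {aa, aaa, ab, abb, bb}
Checking each string in L1 against L2:
  'aa': in L2? Yes
  'abb': in L2? Yes
  'ba': in L2? No
  'bb': in L2? Yes
Intersection = {aa, abb, bb}
|L1 ∩ L2| = 3

3


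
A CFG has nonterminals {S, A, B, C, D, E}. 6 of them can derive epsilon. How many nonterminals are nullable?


Nonterminals: {S, A, B, C, D, E}
A nonterminal is nullable if it can derive epsilon
Counting nullable nonterminals: 6
Total nullable = 6

6


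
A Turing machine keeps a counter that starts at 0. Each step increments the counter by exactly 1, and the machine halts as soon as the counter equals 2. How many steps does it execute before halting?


Counter starts at 0. Counting sequence:
  Step 1: counter = 1
  Step 2: counter = 2
Counter reached 2 -> halt
Total steps = 2

2


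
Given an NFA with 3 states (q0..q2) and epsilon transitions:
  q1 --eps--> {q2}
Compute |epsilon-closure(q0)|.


Starting from q0
Initialize closure = {q0}
q0 has no outgoing epsilon transitions -> nothing to add
Final closure: {q0}
Size = 1

1


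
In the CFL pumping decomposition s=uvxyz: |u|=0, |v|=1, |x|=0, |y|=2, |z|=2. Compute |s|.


|s| = |u| + |v| + |x| + |y| + |z|
= 0 + 1 + 0 + 2 + 2
= 1 + 0 + 4
= 1 + 4
= 5

5


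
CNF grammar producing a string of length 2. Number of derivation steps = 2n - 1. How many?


Chomsky Normal Form derivation:
String length n = 2
Each step either:
  - Splits a nonterminal into two (n-1 such steps)
  - Converts a nonterminal to terminal (n such steps)
Total = (n-1) + n = 2n - 1
= 2(2) - 1
= 4 - 1
= 3

3


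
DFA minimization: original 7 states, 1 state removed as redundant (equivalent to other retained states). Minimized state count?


Original DFA: 7 states
Redundant states removed: 1
Minimized states = original - removed
= 7 - 1
= 6

6


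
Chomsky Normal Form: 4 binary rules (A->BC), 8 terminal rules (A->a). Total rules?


CNF allows two rule forms:
  A -> BC (binary): 4 rules
  A -> a (terminal): 8 rules
Total = 4 + 8 = 12

12


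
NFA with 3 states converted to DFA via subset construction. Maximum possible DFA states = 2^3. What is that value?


NFA has 3 states
Subset construction: each DFA state = subset of NFA states
Maximum subsets = 2^3
2^3 = 8

8


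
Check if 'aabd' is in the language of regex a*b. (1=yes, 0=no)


Pattern: a*b
String: 'aabd'
Pattern requires: zero or more 'a's followed by exactly one 'b'
Found 2 leading 'a's
Remaining: 'bd'
Remaining is not 'b' -> no match
Result: 0

0


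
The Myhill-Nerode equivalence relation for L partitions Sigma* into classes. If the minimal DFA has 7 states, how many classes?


Myhill-Nerode theorem:
Number of equivalence classes = number of states in minimal DFA
Minimal DFA states = 7
Therefore equivalence classes = 7

7


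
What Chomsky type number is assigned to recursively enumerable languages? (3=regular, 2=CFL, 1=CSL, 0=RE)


Chomsky hierarchy levels:
  Type 3: Regular (DFA/NFA/regex)
  Type 2: Context-free (PDA)
  Type 1: Context-sensitive
  Type 0: Recursively enumerable (TM)
'recursively enumerable' corresponds to Type 0

0


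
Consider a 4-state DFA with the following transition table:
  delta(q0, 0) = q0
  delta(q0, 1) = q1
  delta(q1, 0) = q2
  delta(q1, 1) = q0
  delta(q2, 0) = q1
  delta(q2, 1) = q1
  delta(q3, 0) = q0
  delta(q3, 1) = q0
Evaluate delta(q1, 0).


Looking up transition function:
delta(q1, 0) in the table
Row: q1, Column: 0
Result: q2

q2


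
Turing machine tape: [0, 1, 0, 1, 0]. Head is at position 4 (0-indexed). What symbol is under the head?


Tape: [0, 1, 0, 1, 0]
Positions: 0 1 2 3 4
Values:    0 1 0 1 0
Head at position 4
tape[4] = 0

0


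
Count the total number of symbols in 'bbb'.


String: 'bbb'
Counting characters:
  'b' appears 3 time(s)
Total length = 0 + 3 = 3

3


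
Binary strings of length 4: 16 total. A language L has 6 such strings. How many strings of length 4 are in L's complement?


Alphabet: {0,1}
String length: 4
Total strings of length 4 = 2^4 = 16
Strings in L = 6
Complement = total - |L|
= 16 - 6
= 10

10


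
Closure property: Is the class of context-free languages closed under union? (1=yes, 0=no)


CFL closure properties:
  Closed under: union, concatenation, Kleene star
  NOT closed under: intersection, complement
Operation 'union' is in closed list -> Yes (closed)

1


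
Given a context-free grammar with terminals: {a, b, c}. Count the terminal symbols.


Terminal symbols: a, b, c
Counting each: a (#1), b (#2), c (#3)
Total = 3

3


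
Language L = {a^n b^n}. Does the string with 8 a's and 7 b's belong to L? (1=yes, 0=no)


Language requires equal numbers of a's and b's
PDA pushes for each 'a', pops for each 'b'
Number of a's = 8
Number of b's = 7
8 != 7 -> Reject

0


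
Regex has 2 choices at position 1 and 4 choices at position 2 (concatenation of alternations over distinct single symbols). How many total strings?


First group: 2 alternatives
Second group: 4 alternatives
Concatenation: each choice from group 1 pairs with each from group 2
Total = 2 x 4 = 8

8


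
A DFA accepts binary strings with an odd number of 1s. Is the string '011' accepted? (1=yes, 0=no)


DFA has 2 states: q_even (start, accept=no) and q_odd
Processing string '011' character by character:
  Position 0: read '0', 1-count=0 -> q_even (no change)
  Position 1: read '1', 1-count=1 -> q_odd
  Position 2: read '1', 1-count=2 -> q_even
Final state: q_even, total 1s = 2 (even); the DFA requires an odd count -> reject

0


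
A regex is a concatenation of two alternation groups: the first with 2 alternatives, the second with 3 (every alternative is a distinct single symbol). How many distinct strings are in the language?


First group: 2 alternatives
Second group: 3 alternatives
Concatenation: each choice from group 1 pairs with each from group 2
Total = 2 x 3 = 6

6


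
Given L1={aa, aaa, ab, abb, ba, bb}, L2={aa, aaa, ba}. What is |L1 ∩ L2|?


L1 = {aa, aaa, ab, abb, ba, bb}
L2 = {aa, aaa, ba}
Checking each string in L1 against L2:
  'aa': in L2? Yes
  'aaa': in L2? Yes
  'ab': in L2? No
  'abb': in L2? No
  'ba': in L2? Yes
  'bb': in L2? No
Intersection = {aa, aaa, ba}
|L1 ∩ L2| = 3

3


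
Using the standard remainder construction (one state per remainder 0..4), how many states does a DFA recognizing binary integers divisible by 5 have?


Divisibility by 5 is tracked via the remainder mod 5: 0, 1, ..., 4
The construction assigns one state to each remainder
Number of remainders = 5

5


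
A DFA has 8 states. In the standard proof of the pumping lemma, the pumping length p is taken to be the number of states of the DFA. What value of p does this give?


Pumping lemma for regular languages (standard proof):
Take p = |Q|, the number of DFA states.
Any string of length >= |Q| passes through |Q|+1 states while reading its first |Q| symbols,
so by pigeonhole some state repeats, giving the loop that can be pumped.
Here |Q| = 8
Therefore the proof uses p = 8

8


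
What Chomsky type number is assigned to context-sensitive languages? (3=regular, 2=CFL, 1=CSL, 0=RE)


Chomsky hierarchy levels:
  Type 3: Regular (DFA/NFA/regex)
  Type 2: Context-free (PDA)
  Type 1: Context-sensitive
  Type 0: Recursively enumerable (TM)
'context-sensitive' corresponds to Type 1

1


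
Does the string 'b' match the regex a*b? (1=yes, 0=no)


Pattern: a*b
String: 'b'
Pattern requires: zero or more 'a's followed by exactly one 'b'
Found 0 leading 'a's
Remaining: 'b'
Remaining is exactly 'b' -> match
Result: 1

1


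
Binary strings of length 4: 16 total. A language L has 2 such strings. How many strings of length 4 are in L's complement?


Alphabet: {0,1}
String length: 4
Total strings of length 4 = 2^4 = 16
Strings in L = 2
Complement = total - |L|
= 16 - 2
= 14

14


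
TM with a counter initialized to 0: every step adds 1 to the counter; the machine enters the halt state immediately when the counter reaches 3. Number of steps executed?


Counter starts at 0. Counting sequence:
  Step 1: counter = 1
  Step 2: counter = 2
  Step 3: counter = 3
Counter reached 3 -> halt
Total steps = 3

3


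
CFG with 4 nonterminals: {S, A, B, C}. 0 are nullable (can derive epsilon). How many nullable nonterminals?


Nonterminals: {S, A, B, C}
A nonterminal is nullable if it can derive epsilon
Counting nullable nonterminals: 0
Total nullable = 0

0


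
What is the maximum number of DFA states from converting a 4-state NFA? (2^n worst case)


NFA has 4 states
Subset construction: each DFA state = subset of NFA states
Maximum subsets = 2^4
2^4 = 16

16


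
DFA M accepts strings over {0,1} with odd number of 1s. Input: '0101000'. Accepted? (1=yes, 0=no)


DFA has 2 states: q_even (start, accept=no) and q_odd
Processing string '0101000' character by character:
  Position 0: read '0', 1-count=0 -> q_even (no change)
  Position 1: read '1', 1-count=1 -> q_odd
  Position 2: read '0', 1-count=1 -> q_odd (no change)
  Position 3: read '1', 1-count=2 -> q_even
  Position 4: read '0', 1-count=2 -> q_even (no change)
  Position 5: read '0', 1-count=2 -> q_even (no change)
  Position 6: read '0', 1-count=2 -> q_even (no change)
Final state: q_even, total 1s = 2 (even); the DFA requires an odd count -> reject

0


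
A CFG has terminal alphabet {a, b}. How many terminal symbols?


Terminal symbols: a, b
Counting each: a (#1), b (#2)
Total = 2

2


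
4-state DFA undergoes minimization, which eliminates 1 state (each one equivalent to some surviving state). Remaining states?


Original DFA: 4 states
Redundant states removed: 1
Minimized states = original - removed
= 4 - 1
= 3

3


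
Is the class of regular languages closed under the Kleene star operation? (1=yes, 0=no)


Regular languages are closed under:
- Union (DFA product construction)
- Intersection (DFA product construction)
- Complement (swap accept/reject states)
- Concatenation (NFA construction)
- Kleene star (NFA construction)
Kleene star is in this list
Therefore: closed

1


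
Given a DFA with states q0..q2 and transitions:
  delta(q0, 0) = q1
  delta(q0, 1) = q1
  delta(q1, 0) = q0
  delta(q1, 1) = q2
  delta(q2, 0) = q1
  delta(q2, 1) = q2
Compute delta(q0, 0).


Looking up transition function:
delta(q0, 0) in the table
Row: q0, Column: 0
Result: q1

q1


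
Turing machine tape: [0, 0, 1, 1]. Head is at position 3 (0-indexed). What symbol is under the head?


Tape: [0, 0, 1, 1]
Positions: 0 1 2 3
Values:    0 0 1 1
Head at position 3
tape[3] = 1

1


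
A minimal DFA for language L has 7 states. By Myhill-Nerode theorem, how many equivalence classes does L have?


Myhill-Nerode theorem:
Number of equivalence classes = number of states in minimal DFA
Minimal DFA states = 7
Therefore equivalence classes = 7

7


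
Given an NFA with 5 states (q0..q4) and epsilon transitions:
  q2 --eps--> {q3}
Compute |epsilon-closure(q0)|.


Starting from q0
Initialize closure = {q0}
q0 has no outgoing epsilon transitions -> nothing to add
Final closure: {q0}
Size = 1

1


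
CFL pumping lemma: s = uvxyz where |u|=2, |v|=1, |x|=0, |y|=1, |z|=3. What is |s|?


|s| = |u| + |v| + |x| + |y| + |z|
= 2 + 1 + 0 + 1 + 3
= 3 + 0 + 4
= 3 + 4
= 7

7


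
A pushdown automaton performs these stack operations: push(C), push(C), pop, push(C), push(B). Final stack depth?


Tracing stack operations:
  push(C) -> stack = [C], depth=1
  push(C) -> stack = [C,C], depth=2
  pop -> removed C, stack = [C], depth=1
  push(C) -> stack = [C,C], depth=2
  push(B) -> stack = [C,C,B], depth=3
Final depth = 3

3


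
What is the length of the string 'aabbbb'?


String: 'aabbbb'
Counting characters:
  'a' appears 2 time(s)
  'b' appears 4 time(s)
Total length = 2 + 4 = 6

6


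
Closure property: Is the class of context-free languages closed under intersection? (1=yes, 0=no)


CFL closure properties:
  Closed under: union, concatenation, Kleene star
  NOT closed under: intersection, complement
Operation 'intersection' is in not-closed list -> No (not closed)

0


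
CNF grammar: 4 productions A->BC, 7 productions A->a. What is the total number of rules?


CNF allows two rule forms:
  A -> BC (binary): 4 rules
  A -> a (terminal): 7 rules
Total = 4 + 7 = 11

11


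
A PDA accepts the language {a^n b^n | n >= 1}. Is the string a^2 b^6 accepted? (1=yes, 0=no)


Language requires equal numbers of a's and b's
PDA pushes for each 'a', pops for each 'b'
Number of a's = 2
Number of b's = 6
2 != 6 -> Reject

0


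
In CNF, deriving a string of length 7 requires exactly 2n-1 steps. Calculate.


Chomsky Normal Form derivation:
String length n = 7
Each step either:
  - Splits a nonterminal into two (n-1 such steps)
  - Converts a nonterminal to terminal (n such steps)
Total = (n-1) + n = 2n - 1
= 2(7) - 1
= 14 - 1
= 13

13


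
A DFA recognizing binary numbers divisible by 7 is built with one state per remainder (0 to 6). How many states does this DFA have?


Divisibility by 7 is tracked via the remainder mod 7: 0, 1, ..., 6
The construction assigns one state to each remainder
Number of remainders = 7

7


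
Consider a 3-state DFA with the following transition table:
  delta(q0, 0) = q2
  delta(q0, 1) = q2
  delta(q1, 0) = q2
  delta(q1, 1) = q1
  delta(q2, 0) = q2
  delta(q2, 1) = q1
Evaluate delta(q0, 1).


Looking up transition function:
delta(q0, 1) in the table
Row: q0, Column: 1
Result: q2

q2


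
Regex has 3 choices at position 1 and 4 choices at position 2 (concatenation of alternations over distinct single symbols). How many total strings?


First group: 3 alternatives
Second group: 4 alternatives
Concatenation: each choice from group 1 pairs with each from group 2
Total = 3 x 4 = 12

12


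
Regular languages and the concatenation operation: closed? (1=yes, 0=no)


Regular languages are closed under all standard operations:
- Union: Yes (product construction)
- Intersection: Yes (product construction)
- Complement: Yes (swap accept/reject)
- Concatenation: Yes (NFA construction)
Operation: concatenation -> Closed

1


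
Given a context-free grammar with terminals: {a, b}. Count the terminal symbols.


Terminal symbols: a, b
Counting each: a (#1), b (#2)
Total = 2

2


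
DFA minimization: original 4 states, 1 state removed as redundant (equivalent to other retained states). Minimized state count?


Original DFA: 4 states
Redundant states removed: 1
Minimized states = original - removed
= 4 - 1
= 3

3


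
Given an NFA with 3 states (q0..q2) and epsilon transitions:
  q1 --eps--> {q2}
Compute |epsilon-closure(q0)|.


Starting from q0
Initialize closure = {q0}
q0 has no outgoing epsilon transitions -> nothing to add
Final closure: {q0}
Size = 1

1


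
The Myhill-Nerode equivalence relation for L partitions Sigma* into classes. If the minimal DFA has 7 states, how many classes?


Myhill-Nerode theorem:
Number of equivalence classes = number of states in minimal DFA
Minimal DFA states = 7
Therefore equivalence classes = 7

7


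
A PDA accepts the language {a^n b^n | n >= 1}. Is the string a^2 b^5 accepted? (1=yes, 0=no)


Language requires equal numbers of a's and b's
PDA pushes for each 'a', pops for each 'b'
Number of a's = 2
Number of b's = 5
2 != 5 -> Reject

0


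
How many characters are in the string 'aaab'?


String: 'aaab'
Counting characters:
  'a' appears 3 time(s)
  'b' appears 1 time(s)
Total length = 3 + 1 = 4

4


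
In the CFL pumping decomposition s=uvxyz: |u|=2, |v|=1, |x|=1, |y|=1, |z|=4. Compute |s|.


|s| = |u| + |v| + |x| + |y| + |z|
= 2 + 1 + 1 + 1 + 4
= 3 + 1 + 5
= 4 + 5
= 9

9


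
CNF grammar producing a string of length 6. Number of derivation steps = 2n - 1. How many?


Chomsky Normal Form derivation:
String length n = 6
Each step either:
  - Splits a nonterminal into two (n-1 such steps)
  - Converts a nonterminal to terminal (n such steps)
Total = (n-1) + n = 2n - 1
= 2(6) - 1
= 12 - 1
= 11

11


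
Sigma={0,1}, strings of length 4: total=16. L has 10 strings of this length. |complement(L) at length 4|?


Alphabet: {0,1}
String length: 4
Total strings of length 4 = 2^4 = 16
Strings in L = 10
Complement = total - |L|
= 16 - 10
= 6

6


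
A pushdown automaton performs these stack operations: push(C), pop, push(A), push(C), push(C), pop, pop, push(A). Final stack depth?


Tracing stack operations:
  push(C) -> stack = [C], depth=1
  pop -> removed C, stack = [], depth=0
  push(A) -> stack = [A], depth=1
  push(C) -> stack = [A,C], depth=2
  push(C) -> stack = [A,C,C], depth=3
  pop -> removed C, stack = [A,C], depth=2
  pop -> removed C, stack = [A], depth=1
  push(A) -> stack = [A,A], depth=2
Final depth = 2

2


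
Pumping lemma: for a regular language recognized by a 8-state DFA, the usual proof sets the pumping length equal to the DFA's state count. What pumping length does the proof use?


Pumping lemma for regular languages (standard proof):
Take p = |Q|, the number of DFA states.
Any string of length >= |Q| passes through |Q|+1 states while reading its first |Q| symbols,
so by pigeonhole some state repeats, giving the loop that can be pumped.
Here |Q| = 8
Therefore the proof uses p = 8

8
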